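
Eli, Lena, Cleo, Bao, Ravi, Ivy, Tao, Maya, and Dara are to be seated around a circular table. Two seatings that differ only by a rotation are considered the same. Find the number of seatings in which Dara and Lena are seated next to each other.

Glue Dara and Lena into a block (2 internal orders). Seating 8 units around a circle gives (7)! arrangements.
So 2 × (7)! = 2 × 5040 = 10080.

10080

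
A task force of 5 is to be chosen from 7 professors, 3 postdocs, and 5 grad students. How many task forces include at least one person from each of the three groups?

Total 5-person selections from all 15: C(15,5) = 3003.
Selections missing a whole group: no professors → C(8,5) = 56; no postdocs → C(12,5) = 792; no grad students → C(10,5) = 252.
Add back selections omitting two groups (i.e. drawn from a single group): C(7,5) + C(3,5) + C(5,5) = 22.
By inclusion–exclusion: 3003 − 1100 + 22 = 1925.

1925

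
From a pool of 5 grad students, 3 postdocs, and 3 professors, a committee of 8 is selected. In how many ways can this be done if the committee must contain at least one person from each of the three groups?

With no constraint there are C(11,8) = 165 possible selections.
Subtract selections that omit an entire group: no grad students → C(6,8) = 0; no postdocs → C(8,8) = 1; no professors → C(8,8) = 1.
Add back selections omitting two groups (i.e. drawn from a single group): C(5,8) + C(3,8) + C(3,8) = 0.
By inclusion–exclusion: 165 − 2 + 0 = 163.

163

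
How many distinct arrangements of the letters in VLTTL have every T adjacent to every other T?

12

Treat the 2 copies of T as a single block. The multiset to arrange is then {TT, L, L, V}, 4 items in all.
That gives (4)!/(2!) = 12 arrangements.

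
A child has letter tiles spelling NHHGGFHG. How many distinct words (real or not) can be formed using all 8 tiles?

NHHGGFHG has 8 letters with G appearing 3 times and H appearing 3 times.
So there are 8! / (3!·3!) = 1120 distinguishable arrangements.

1120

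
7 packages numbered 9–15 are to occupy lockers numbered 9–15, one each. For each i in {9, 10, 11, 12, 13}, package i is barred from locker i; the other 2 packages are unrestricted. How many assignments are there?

Let Aᵢ (for 9 ≤ i ≤ 13) be the placements that put package i in its forbidden locker. Any j of these fix j positions, leaving (7−j)! ways to fill the rest, and there are C(5,j) ways to pick which j.
By inclusion–exclusion, the number of valid placements is Σ_{j=0}^{5} (−1)^j C(5,j)·(7−j)!.
Computing: 5040 − 3600 + 1200 − 240 + 30 − 2 = 2428.

2428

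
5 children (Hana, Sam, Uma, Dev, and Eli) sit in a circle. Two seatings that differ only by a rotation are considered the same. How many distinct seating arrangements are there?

24

Seat Hana anywhere (absorbing the rotational symmetry), then permute the other 4: (4)! = 24.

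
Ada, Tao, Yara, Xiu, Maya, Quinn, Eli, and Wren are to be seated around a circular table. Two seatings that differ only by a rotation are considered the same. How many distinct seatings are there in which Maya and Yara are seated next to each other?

1440

Glue Maya and Yara into a block (2 internal orders). Seating 7 units around a circle gives (6)! arrangements.
So 2 × (6)! = 2 × 720 = 1440.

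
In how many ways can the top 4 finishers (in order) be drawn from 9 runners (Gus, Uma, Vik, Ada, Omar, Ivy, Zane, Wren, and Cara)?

3024

This is an ordered selection of 4 from 9: P(9,4).
That gives 9 × 8 × 7 × 6 = 3024.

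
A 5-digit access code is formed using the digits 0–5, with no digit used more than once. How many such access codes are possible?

720

With no repetition, fill the 5 digits in order: 6 choices, then 5, down to 2.
6 × 5 × 4 × 3 × 2 = 720.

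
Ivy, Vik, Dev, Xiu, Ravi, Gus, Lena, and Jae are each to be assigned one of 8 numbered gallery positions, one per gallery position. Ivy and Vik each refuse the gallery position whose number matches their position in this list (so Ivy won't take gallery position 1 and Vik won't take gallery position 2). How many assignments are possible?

30960

Let Aᵢ (for i ∈ {1, 2}) be the placements that put person i in their forbidden gallery position. Any j of these fix j positions, leaving (8−j)! ways to fill the rest, and there are C(2,j) ways to pick which j.
By inclusion–exclusion, the number of valid placements is Σ_{j=0}^{2} (−1)^j C(2,j)·(8−j)!.
Computing: 40320 − 10080 + 720 = 30960.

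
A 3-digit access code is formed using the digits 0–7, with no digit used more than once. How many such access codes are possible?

With no repetition, fill the 3 digits in order: 8 choices, then 7, down to 6.
That product is 8 × 7 × 6 = 336.

336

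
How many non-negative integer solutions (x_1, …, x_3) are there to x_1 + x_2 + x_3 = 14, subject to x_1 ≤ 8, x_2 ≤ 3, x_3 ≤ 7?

Without the upper bounds there are C(16,2) = 120 ways to split 14 among 3 variables.
Subtract solutions that violate a single cap (substitute x_i' = x_i − (cap_i+1)): x_1 ≥ 9 gives C(7,2) = 21; x_2 ≥ 4 gives C(12,2) = 66; x_3 ≥ 8 gives C(8,2) = 28. Together 115.
Add back pairs where two caps are both exceeded: 3 + 0 + 6 = 9.
By inclusion–exclusion the count is 120 − 115 + 9 = 14.

14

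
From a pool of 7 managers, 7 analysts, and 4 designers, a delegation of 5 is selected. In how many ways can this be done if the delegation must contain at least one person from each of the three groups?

5684

Total 5-person selections from all 18: C(18,5) = 8568.
Selections missing a whole group: no managers → C(11,5) = 462; no analysts → C(11,5) = 462; no designers → C(14,5) = 2002.
Add back selections omitting two groups (i.e. drawn from a single group): C(7,5) + C(7,5) + C(4,5) = 42.
By inclusion–exclusion: 8568 − 2926 + 42 = 5684.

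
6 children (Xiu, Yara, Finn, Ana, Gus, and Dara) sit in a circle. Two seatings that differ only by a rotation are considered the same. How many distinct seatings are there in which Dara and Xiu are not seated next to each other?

All circular seatings of 6 people number (5)! = 120.
Those with Dara next to Xiu: fuse the pair into one unit and seat 5 units around a circle — 2·(4)! = 48.
Subtracting, 120 − 48 = 72.

72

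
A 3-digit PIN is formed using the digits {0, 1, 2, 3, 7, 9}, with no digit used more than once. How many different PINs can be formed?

120

This is a permutation of 3 out of 6: P(6,3) = 6!/3!.
6 × 5 × 4 = 120.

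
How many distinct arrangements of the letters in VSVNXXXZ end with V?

840

Fix V in the last position and arrange the remaining 7 letters.
Those 7 letters have X appearing 3 times, giving (7)!/(3!) = 840.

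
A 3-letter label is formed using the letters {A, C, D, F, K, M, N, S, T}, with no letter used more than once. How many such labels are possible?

504

Choose and order 3 of the 9 symbols: the first letter has 9 options, the next 8, then 7.
That product is 9 × 8 × 7 = 504.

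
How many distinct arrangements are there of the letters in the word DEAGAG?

The 6 letters of DEAGAG have repeats: A appearing twice and G appearing twice.
So there are 6! / (2!·2!) = 180 distinguishable arrangements.

180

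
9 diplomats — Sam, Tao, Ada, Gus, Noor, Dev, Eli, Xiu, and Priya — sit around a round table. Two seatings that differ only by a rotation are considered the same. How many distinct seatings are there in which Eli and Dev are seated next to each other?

Treat {Eli, Dev} as one unit (2 internal orders) and seat the resulting 8 units around the table: (7)! circular arrangements.
So 2 × (7)! = 2 × 5040 = 10080.

10080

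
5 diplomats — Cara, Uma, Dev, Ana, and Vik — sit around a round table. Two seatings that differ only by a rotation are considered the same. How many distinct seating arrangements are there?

Around a circle, 5 distinct people have 5!/5 = (4)! = 24 rotationally distinct seatings.

24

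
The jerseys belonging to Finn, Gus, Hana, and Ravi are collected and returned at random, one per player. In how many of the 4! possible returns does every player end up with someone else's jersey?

Let Aᵢ be the assignments in which player i gets their old jersey. We want the size of the complement of A₁∪…∪A_4.
By inclusion–exclusion this is Σ_{j=0}^{4} (−1)^j C(4,j)·(4−j)!.
Computing: 24 − 24 + 12 − 4 + 1 = 9.

9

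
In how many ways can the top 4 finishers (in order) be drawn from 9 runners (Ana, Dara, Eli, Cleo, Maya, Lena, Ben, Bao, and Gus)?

This is an ordered selection of 4 from 9: P(9,4).
That gives 9 × 8 × 7 × 6 = 3024.

3024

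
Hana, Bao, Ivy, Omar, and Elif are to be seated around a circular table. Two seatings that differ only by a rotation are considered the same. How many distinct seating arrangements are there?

24

Seat Hana anywhere (absorbing the rotational symmetry), then permute the other 4: (4)! = 24.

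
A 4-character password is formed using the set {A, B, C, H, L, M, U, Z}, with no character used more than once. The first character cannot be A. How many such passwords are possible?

1470

The first character has 8−1 = 7 choices (anything except A).
The remaining 3 characters are filled from the other 7 symbols without repetition: 7 × 6 × 5 = 210.
Total: 7 × 210 = 1470.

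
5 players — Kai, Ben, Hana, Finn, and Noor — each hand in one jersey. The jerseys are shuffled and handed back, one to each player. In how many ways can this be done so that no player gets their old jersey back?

44

Count assignments avoiding every fixed point. For any j of the 5 players fixed to their old jersey, the other 5−j can be arranged in (5−j)! ways.
By inclusion–exclusion this is Σ_{j=0}^{5} (−1)^j C(5,j)·(5−j)!.
Computing: 120 − 120 + 60 − 20 + 5 − 1 = 44.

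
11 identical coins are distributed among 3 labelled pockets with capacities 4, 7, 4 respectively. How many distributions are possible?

15

Ignoring the caps, the number of non-negative solutions to x_1+…+x_3 = 11 is C(13,2) = 78.
Subtract solutions that violate a single cap (substitute x_i' = x_i − (cap_i+1)): x_1 ≥ 5 gives C(8,2) = 28; x_2 ≥ 8 gives C(5,2) = 10; x_3 ≥ 5 gives C(8,2) = 28. Together 66.
Add back pairs where two caps are both exceeded: 0 + 3 + 0 = 3.
By inclusion–exclusion the count is 78 − 66 + 3 = 15.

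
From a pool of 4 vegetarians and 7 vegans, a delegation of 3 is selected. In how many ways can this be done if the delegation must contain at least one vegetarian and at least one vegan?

Unrestricted: C(11,3) = 165 ways to pick any 3 of the 11.
Subtract selections that omit an entire group: no vegetarians → C(7,3) = 35; no vegans → C(4,3) = 4.
Both groups omitted at once is impossible, so 165 − 39 = 126.

126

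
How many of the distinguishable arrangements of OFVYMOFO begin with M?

Fix M in the first position and arrange the remaining 7 letters.
Those 7 letters have F appearing twice and O appearing 3 times, giving (7)!/(3!·2!) = 420.

420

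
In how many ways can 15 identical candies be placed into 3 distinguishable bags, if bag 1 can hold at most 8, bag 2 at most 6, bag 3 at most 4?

Without the upper bounds there are C(17,2) = 136 ways to split 15 among 3 bags.
Subtract solutions that violate a single cap (substitute x_i' = x_i − (cap_i+1)): x_1 ≥ 9 gives C(8,2) = 28; x_2 ≥ 7 gives C(10,2) = 45; x_3 ≥ 5 gives C(12,2) = 66. Together 139.
Add back pairs where two caps are both exceeded: 0 + 3 + 10 = 13.
By inclusion–exclusion the count is 136 − 139 + 13 = 10.

10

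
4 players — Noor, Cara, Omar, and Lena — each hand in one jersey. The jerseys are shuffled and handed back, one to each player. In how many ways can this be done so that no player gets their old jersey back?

This is the derangement count D_4: permutations of 4 items with no fixed point.
By inclusion–exclusion this is Σ_{j=0}^{4} (−1)^j C(4,j)·(4−j)!.
Computing: 24 − 24 + 12 − 4 + 1 = 9.

9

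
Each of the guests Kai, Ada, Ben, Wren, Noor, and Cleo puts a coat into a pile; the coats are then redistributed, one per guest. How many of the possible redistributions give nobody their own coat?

Count assignments avoiding every fixed point. For any j of the 6 guests fixed to their own coat, the other 6−j can be arranged in (6−j)! ways.
By inclusion–exclusion this is Σ_{j=0}^{6} (−1)^j C(6,j)·(6−j)!.
Computing: 720 − 720 + 360 − 120 + 30 − 6 + 1 = 265.

265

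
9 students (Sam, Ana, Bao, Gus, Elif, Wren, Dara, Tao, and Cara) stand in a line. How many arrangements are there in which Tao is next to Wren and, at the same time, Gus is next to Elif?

Treat {Tao,Wren} as one block (2 orders) and {Gus,Elif} as another (2 orders).
That leaves 7 units to arrange: 2 × 2 × 7! = 4 × 5040 = 20160.

20160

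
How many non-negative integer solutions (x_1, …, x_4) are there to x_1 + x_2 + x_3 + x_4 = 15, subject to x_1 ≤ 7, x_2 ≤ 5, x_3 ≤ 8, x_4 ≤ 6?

243

Ignoring the caps, the number of non-negative solutions to x_1+…+x_4 = 15 is C(18,3) = 816.
Subtract solutions that violate a single cap (substitute x_i' = x_i − (cap_i+1)): x_1 ≥ 8 gives C(10,3) = 120; x_2 ≥ 6 gives C(12,3) = 220; x_3 ≥ 9 gives C(9,3) = 84; x_4 ≥ 7 gives C(11,3) = 165. Together 589.
Add back pairs where two caps are both exceeded: 4 + 0 + 1 + 1 + 10 + 0 = 16.
By inclusion–exclusion the count is 816 − 589 + 16 = 243.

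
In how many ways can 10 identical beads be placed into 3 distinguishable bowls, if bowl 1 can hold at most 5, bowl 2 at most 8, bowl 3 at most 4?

By stars and bars, unrestricted non-negative solutions to x_1+…+x_3 = 10 number C(10+2,2) = 66.
Subtract solutions that violate a single cap (substitute x_i' = x_i − (cap_i+1)): x_1 ≥ 6 gives C(6,2) = 15; x_2 ≥ 9 gives C(3,2) = 3; x_3 ≥ 5 gives C(7,2) = 21. Together 39.
No two caps can be exceeded simultaneously, so the pair terms are all 0.
By inclusion–exclusion the count is 66 − 39 + 0 = 27.

27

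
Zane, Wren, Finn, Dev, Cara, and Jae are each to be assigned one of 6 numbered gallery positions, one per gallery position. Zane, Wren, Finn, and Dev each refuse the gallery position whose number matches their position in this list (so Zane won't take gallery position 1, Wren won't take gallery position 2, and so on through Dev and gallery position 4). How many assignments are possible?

362

Let Aᵢ (for 1 ≤ i ≤ 4) be the placements that put person i in their forbidden gallery position. Any j of these fix j positions, leaving (6−j)! ways to fill the rest, and there are C(4,j) ways to pick which j.
By inclusion–exclusion, the number of valid placements is Σ_{j=0}^{4} (−1)^j C(4,j)·(6−j)!.
Computing: 720 − 480 + 144 − 24 + 2 = 362.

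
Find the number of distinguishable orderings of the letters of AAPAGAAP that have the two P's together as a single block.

Treat the 2 copies of P as a single block. The multiset to arrange is then {PP, A, A, A, A, A, G}, 7 items in all.
That gives (7)!/(5!) = 42 arrangements.

42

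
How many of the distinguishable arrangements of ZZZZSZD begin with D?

Fix D in the first position and arrange the remaining 6 letters.
Those 6 letters have Z appearing 5 times, giving (6)!/(5!) = 6.

6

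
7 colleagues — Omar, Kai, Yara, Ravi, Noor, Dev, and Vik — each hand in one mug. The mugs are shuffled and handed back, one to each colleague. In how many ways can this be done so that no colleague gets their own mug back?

Count assignments avoiding every fixed point. For any j of the 7 colleagues fixed to their own mug, the other 7−j can be arranged in (7−j)! ways.
By inclusion–exclusion this is Σ_{j=0}^{7} (−1)^j C(7,j)·(7−j)!.
Computing: 5040 − 5040 + 2520 − 840 + 210 − 42 + 7 − 1 = 1854.

1854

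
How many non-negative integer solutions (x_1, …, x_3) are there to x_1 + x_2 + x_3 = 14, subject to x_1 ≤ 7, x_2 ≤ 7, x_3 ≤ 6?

By stars and bars, unrestricted non-negative solutions to x_1+…+x_3 = 14 number C(14+2,2) = 120.
Subtract solutions that violate a single cap (substitute x_i' = x_i − (cap_i+1)): x_1 ≥ 8 gives C(8,2) = 28; x_2 ≥ 8 gives C(8,2) = 28; x_3 ≥ 7 gives C(9,2) = 36. Together 92.
No two caps can be exceeded simultaneously, so the pair terms are all 0.
By inclusion–exclusion the count is 120 − 92 + 0 = 28.

28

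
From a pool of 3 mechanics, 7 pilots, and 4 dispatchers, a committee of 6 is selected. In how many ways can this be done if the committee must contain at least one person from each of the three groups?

2331

Unrestricted: C(14,6) = 3003 ways to pick any 6 of the 14.
Subtract selections that omit an entire group: no mechanics → C(11,6) = 462; no pilots → C(7,6) = 7; no dispatchers → C(10,6) = 210.
Add back selections omitting two groups (i.e. drawn from a single group): C(3,6) + C(7,6) + C(4,6) = 7.
By inclusion–exclusion: 3003 − 679 + 7 = 2331.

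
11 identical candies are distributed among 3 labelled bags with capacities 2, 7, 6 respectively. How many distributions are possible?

12

By stars and bars, unrestricted non-negative solutions to x_1+…+x_3 = 11 number C(11+2,2) = 78.
Subtract solutions that violate a single cap (substitute x_i' = x_i − (cap_i+1)): x_1 ≥ 3 gives C(10,2) = 45; x_2 ≥ 8 gives C(5,2) = 10; x_3 ≥ 7 gives C(6,2) = 15. Together 70.
Add back pairs where two caps are both exceeded: 1 + 3 + 0 = 4.
By inclusion–exclusion the count is 78 − 70 + 4 = 12.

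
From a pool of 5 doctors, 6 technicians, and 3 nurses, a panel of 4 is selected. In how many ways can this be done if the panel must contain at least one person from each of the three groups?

With no constraint there are C(14,4) = 1001 possible selections.
Subtract selections that omit an entire group: no doctors → C(9,4) = 126; no technicians → C(8,4) = 70; no nurses → C(11,4) = 330.
Add back selections omitting two groups (i.e. drawn from a single group): C(5,4) + C(6,4) + C(3,4) = 20.
By inclusion–exclusion: 1001 − 526 + 20 = 495.

495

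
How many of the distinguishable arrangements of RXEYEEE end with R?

Fix R in the last position and arrange the remaining 6 letters.
Those 6 letters have E appearing 4 times, giving (6)!/(4!) = 30.

30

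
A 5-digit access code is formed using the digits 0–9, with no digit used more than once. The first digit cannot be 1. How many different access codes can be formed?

27216

The first digit has 10−1 = 9 choices (anything except 1).
The remaining 4 digits are filled from the other 9 symbols without repetition: 9 × 8 × 7 × 6 = 3024.
Total: 9 × 3024 = 27216.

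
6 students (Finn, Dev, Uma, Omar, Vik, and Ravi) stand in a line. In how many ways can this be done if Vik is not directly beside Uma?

480

Of the 6! = 720 arrangements, those with Vik and Uma adjacent number 2 × 5! = 240 (treat the pair as a block with 2 internal orders).
Complementary counting: 720 − 240 = 480.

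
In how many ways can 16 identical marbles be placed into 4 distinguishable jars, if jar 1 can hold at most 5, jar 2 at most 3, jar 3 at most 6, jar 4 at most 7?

Ignoring the caps, the number of non-negative solutions to x_1+…+x_4 = 16 is C(19,3) = 969.
Subtract solutions that violate a single cap (substitute x_i' = x_i − (cap_i+1)): x_1 ≥ 6 gives C(13,3) = 286; x_2 ≥ 4 gives C(15,3) = 455; x_3 ≥ 7 gives C(12,3) = 220; x_4 ≥ 8 gives C(11,3) = 165. Together 1126.
Add back pairs where two caps are both exceeded: 84 + 20 + 10 + 56 + 35 + 4 = 209.
By inclusion–exclusion the count is 969 − 1126 + 209 = 52.

52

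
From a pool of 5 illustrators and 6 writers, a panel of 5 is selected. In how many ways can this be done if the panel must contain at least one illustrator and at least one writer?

With no constraint there are C(11,5) = 462 possible selections.
Subtract selections that omit an entire group: no illustrators → C(6,5) = 6; no writers → C(5,5) = 1.
Both groups omitted at once is impossible, so 462 − 7 = 455.

455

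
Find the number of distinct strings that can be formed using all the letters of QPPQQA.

60

Letter multiplicities in QPPQQA: A×1, P×2, Q×3.
So there are 6! / (3!·2!) = 60 distinguishable arrangements.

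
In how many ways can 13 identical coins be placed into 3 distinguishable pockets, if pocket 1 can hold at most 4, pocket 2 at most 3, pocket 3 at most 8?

6

By stars and bars, unrestricted non-negative solutions to x_1+…+x_3 = 13 number C(13+2,2) = 105.
Subtract solutions that violate a single cap (substitute x_i' = x_i − (cap_i+1)): x_1 ≥ 5 gives C(10,2) = 45; x_2 ≥ 4 gives C(11,2) = 55; x_3 ≥ 9 gives C(6,2) = 15. Together 115.
Add back pairs where two caps are both exceeded: 15 + 0 + 1 = 16.
By inclusion–exclusion the count is 105 − 115 + 16 = 6.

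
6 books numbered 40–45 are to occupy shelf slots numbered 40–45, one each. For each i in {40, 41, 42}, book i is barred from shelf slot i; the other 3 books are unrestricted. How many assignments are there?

426

Let Aᵢ (for i ∈ {40, 41, 42}) be the placements that put book i in its forbidden shelf slot. Any j of these fix j positions, leaving (6−j)! ways to fill the rest, and there are C(3,j) ways to pick which j.
By inclusion–exclusion, the number of valid placements is Σ_{j=0}^{3} (−1)^j C(3,j)·(6−j)!.
Computing: 720 − 360 + 72 − 6 = 426.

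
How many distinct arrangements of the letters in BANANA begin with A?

30

Fix A in the first position and arrange the remaining 5 letters.
Those 5 letters have A appearing twice and N appearing twice, giving (5)!/(2!·2!) = 30.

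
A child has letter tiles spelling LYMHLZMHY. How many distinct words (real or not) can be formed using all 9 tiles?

22680

LYMHLZMHY has 9 letters with H appearing twice, L appearing twice, M appearing twice, and Y appearing twice.
Dividing 9! = 362880 by 2!·2!·2!·2! = 16 for the repeated letters gives 22680.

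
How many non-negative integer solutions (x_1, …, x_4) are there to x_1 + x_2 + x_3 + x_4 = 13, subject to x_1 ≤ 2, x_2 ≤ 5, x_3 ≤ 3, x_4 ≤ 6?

Without the upper bounds there are C(16,3) = 560 ways to split 13 among 4 variables.
Subtract solutions that violate a single cap (substitute x_i' = x_i − (cap_i+1)): x_1 ≥ 3 gives C(13,3) = 286; x_2 ≥ 6 gives C(10,3) = 120; x_3 ≥ 4 gives C(12,3) = 220; x_4 ≥ 7 gives C(9,3) = 84. Together 710.
Add back pairs where two caps are both exceeded: 35 + 84 + 20 + 20 + 1 + 10 = 170.
Subtract triples: 1 + 0 + 0 + 0 = 1.
By inclusion–exclusion the count is 560 − 710 + 170 − 1 = 19.

19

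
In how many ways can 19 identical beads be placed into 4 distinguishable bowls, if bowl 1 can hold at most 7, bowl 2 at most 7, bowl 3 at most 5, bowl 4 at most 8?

Without the upper bounds there are C(22,3) = 1540 ways to split 19 among 4 bowls.
Subtract solutions that violate a single cap (substitute x_i' = x_i − (cap_i+1)): x_1 ≥ 8 gives C(14,3) = 364; x_2 ≥ 8 gives C(14,3) = 364; x_3 ≥ 6 gives C(16,3) = 560; x_4 ≥ 9 gives C(13,3) = 286. Together 1574.
Add back pairs where two caps are both exceeded: 20 + 56 + 10 + 56 + 10 + 35 = 187.
By inclusion–exclusion the count is 1540 − 1574 + 187 = 153.

153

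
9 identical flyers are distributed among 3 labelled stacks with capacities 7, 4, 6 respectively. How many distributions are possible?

31

Without the upper bounds there are C(11,2) = 55 ways to split 9 among 3 stacks.
Subtract solutions that violate a single cap (substitute x_i' = x_i − (cap_i+1)): x_1 ≥ 8 gives C(3,2) = 3; x_2 ≥ 5 gives C(6,2) = 15; x_3 ≥ 7 gives C(4,2) = 6. Together 24.
No two caps can be exceeded simultaneously, so the pair terms are all 0.
By inclusion–exclusion the count is 55 − 24 + 0 = 31.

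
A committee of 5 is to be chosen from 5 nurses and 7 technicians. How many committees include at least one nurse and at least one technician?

770

With no constraint there are C(12,5) = 792 possible selections.
Selections missing a whole group: no nurses → C(7,5) = 21; no technicians → C(5,5) = 1.
Both groups omitted at once is impossible, so 792 − 22 = 770.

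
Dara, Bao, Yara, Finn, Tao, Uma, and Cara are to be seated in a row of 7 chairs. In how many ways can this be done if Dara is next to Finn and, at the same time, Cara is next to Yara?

Treat {Dara,Finn} as one block (2 orders) and {Cara,Yara} as another (2 orders).
That leaves 5 units to arrange: 2 × 2 × 5! = 4 × 120 = 480.

480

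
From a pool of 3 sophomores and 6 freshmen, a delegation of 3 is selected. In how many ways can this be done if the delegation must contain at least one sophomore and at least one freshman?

Total 3-person selections from all 9: C(9,3) = 84.
Subtract selections that omit an entire group: no sophomores → C(6,3) = 20; no freshmen → C(3,3) = 1.
Both groups omitted at once is impossible, so 84 − 21 = 63.

63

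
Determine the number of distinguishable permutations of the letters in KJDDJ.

30

KJDDJ has 5 letters with D appearing twice and J appearing twice.
So there are 5! / (2!·2!) = 30 distinguishable arrangements.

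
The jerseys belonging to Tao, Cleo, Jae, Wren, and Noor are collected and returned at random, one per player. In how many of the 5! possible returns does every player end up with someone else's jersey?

44

Count assignments avoiding every fixed point. For any j of the 5 players fixed to their old jersey, the other 5−j can be arranged in (5−j)! ways.
By inclusion–exclusion this is Σ_{j=0}^{5} (−1)^j C(5,j)·(5−j)!.
Computing: 120 − 120 + 60 − 20 + 5 − 1 = 44.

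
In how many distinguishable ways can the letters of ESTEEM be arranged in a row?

Letter multiplicities in ESTEEM: E×3, M×1, S×1, T×1.
So there are 6! / (3!) = 120 distinguishable arrangements.

120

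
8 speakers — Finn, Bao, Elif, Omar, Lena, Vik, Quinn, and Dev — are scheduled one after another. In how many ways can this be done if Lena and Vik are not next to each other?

30240

There are 8! = 40320 arrangements in all. If Lena and Vik are adjacent, merging them into one block gives 2·(7)! = 10080 arrangements.
So 40320 − 10080 = 30240 arrangements keep them apart.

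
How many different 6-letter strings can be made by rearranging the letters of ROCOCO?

Letter multiplicities in ROCOCO: C×2, O×3, R×1.
The number of distinct arrangements is 6!/(3!·2!) = 720/12 = 60.

60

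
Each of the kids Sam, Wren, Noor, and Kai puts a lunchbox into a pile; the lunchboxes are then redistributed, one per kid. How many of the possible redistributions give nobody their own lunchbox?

9

Let Aᵢ be the assignments in which kid i gets their own lunchbox. We want the size of the complement of A₁∪…∪A_4.
By inclusion–exclusion this is Σ_{j=0}^{4} (−1)^j C(4,j)·(4−j)!.
Computing: 24 − 24 + 12 − 4 + 1 = 9.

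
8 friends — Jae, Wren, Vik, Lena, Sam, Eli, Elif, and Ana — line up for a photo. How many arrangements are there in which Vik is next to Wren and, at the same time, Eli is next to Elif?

2880

Treat {Vik,Wren} as one block (2 orders) and {Eli,Elif} as another (2 orders).
That leaves 6 units to arrange: 2 × 2 × 6! = 4 × 720 = 2880.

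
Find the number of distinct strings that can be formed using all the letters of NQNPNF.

120

The 6 letters of NQNPNF have repeats: N appearing 3 times.
So there are 6! / (3!) = 120 distinguishable arrangements.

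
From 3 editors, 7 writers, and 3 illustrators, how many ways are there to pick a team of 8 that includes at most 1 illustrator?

405

Split by how many illustrators are chosen (0 through 1).
Sum: C(3,0)·C(10,8) + C(3,1)·C(10,7) = 45 + 360 = 405.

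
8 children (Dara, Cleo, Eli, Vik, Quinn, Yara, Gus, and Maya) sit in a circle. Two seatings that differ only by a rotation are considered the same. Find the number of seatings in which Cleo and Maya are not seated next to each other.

3600

Without the restriction there are (7)! = 5040 seatings.
Seatings with Cleo beside Maya: treat them as a block with 2 internal orders, giving 2 × (6)! = 1440.
Subtracting, 5040 − 1440 = 3600.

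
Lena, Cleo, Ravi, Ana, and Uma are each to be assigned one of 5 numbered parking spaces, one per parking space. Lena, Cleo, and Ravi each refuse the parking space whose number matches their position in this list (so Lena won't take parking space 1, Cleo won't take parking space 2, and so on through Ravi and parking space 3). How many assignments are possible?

64

Let Aᵢ (for i ∈ {1, 2, 3}) be the placements that put person i in their forbidden parking space. Any j of these fix j positions, leaving (5−j)! ways to fill the rest, and there are C(3,j) ways to pick which j.
By inclusion–exclusion, the number of valid placements is Σ_{j=0}^{3} (−1)^j C(3,j)·(5−j)!.
Computing: 120 − 72 + 18 − 2 = 64.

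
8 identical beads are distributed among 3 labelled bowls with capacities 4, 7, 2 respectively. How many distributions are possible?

14

By stars and bars, unrestricted non-negative solutions to x_1+…+x_3 = 8 number C(8+2,2) = 45.
Subtract solutions that violate a single cap (substitute x_i' = x_i − (cap_i+1)): x_1 ≥ 5 gives C(5,2) = 10; x_2 ≥ 8 gives C(2,2) = 1; x_3 ≥ 3 gives C(7,2) = 21. Together 32.
Add back pairs where two caps are both exceeded: 0 + 1 + 0 = 1.
By inclusion–exclusion the count is 45 − 32 + 1 = 14.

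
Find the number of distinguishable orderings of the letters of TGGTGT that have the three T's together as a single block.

Treat the 3 copies of T as a single block. The multiset to arrange is then {TTT, G, G, G}, 4 items in all.
That gives (4)!/(3!) = 4 arrangements.

4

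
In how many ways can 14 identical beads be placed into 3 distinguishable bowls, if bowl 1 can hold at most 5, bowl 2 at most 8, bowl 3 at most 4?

10

Ignoring the caps, the number of non-negative solutions to x_1+…+x_3 = 14 is C(16,2) = 120.
Subtract solutions that violate a single cap (substitute x_i' = x_i − (cap_i+1)): x_1 ≥ 6 gives C(10,2) = 45; x_2 ≥ 9 gives C(7,2) = 21; x_3 ≥ 5 gives C(11,2) = 55. Together 121.
Add back pairs where two caps are both exceeded: 0 + 10 + 1 = 11.
By inclusion–exclusion the count is 120 − 121 + 11 = 10.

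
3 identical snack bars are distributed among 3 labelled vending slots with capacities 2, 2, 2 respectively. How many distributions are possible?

7

Without the upper bounds there are C(5,2) = 10 ways to split 3 among 3 vending slots.
Subtract solutions that violate a single cap (substitute x_i' = x_i − (cap_i+1)): x_1 ≥ 3 gives C(2,2) = 1; x_2 ≥ 3 gives C(2,2) = 1; x_3 ≥ 3 gives C(2,2) = 1. Together 3.
No two caps can be exceeded simultaneously, so the pair terms are all 0.
By inclusion–exclusion the count is 10 − 3 + 0 = 7.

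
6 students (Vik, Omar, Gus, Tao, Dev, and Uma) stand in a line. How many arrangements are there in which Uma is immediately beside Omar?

240

Glue Uma and Omar into one block (2 internal orders), leaving 5 units to arrange in a row.
That gives 2 × 5! = 2 × 120 = 240.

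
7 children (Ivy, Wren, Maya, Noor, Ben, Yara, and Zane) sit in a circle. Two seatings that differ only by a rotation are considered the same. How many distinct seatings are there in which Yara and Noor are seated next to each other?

Glue Yara and Noor into a block (2 internal orders). Seating 6 units around a circle gives (5)! arrangements.
So 2 × (5)! = 2 × 120 = 240.

240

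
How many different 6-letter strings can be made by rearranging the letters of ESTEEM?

ESTEEM has 6 letters with E appearing 3 times.
Dividing 6! = 720 by 3! = 6 for the repeated letters gives 120.

120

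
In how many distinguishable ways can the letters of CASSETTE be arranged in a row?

5040

CASSETTE has 8 letters with E appearing twice, S appearing twice, and T appearing twice.
The number of distinct arrangements is 8!/(2!·2!·2!) = 40320/8 = 5040.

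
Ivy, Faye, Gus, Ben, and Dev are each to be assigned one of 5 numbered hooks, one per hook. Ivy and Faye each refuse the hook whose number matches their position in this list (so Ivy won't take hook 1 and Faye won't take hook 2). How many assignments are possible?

Let Aᵢ (for i ∈ {1, 2}) be the placements that put person i in their forbidden hook. Any j of these fix j positions, leaving (5−j)! ways to fill the rest, and there are C(2,j) ways to pick which j.
By inclusion–exclusion, the number of valid placements is Σ_{j=0}^{2} (−1)^j C(2,j)·(5−j)!.
Computing: 120 − 48 + 6 = 78.

78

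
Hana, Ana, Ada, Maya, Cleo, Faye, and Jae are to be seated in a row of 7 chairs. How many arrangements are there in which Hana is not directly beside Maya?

Of the 7! = 5040 arrangements, those with Hana and Maya adjacent number 2 × 6! = 1440 (treat the pair as a block with 2 internal orders).
So 5040 − 1440 = 3600 arrangements keep them apart.

3600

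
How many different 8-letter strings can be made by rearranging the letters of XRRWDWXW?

1680

The 8 letters of XRRWDWXW have repeats: R appearing twice, W appearing 3 times, and X appearing twice.
The number of distinct arrangements is 8!/(3!·2!·2!) = 40320/24 = 1680.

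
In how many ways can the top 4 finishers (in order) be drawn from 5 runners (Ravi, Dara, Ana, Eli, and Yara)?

There are 5 choices for 1st place, 4 for 2nd, and so on down to 2 for position 4.
That gives 5 × 4 × 3 × 2 = 120.

120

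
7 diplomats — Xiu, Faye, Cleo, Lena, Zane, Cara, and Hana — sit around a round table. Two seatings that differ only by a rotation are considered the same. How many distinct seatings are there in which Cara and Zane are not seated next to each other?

480

Without the restriction there are (6)! = 720 seatings.
Those with Cara next to Zane: fuse the pair into one unit and seat 6 units around a circle — 2·(5)! = 240.
Subtracting, 720 − 240 = 480.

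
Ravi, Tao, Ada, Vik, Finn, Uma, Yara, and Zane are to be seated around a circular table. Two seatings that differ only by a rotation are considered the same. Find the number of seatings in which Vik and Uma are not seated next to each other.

Without the restriction there are (7)! = 5040 seatings.
Seatings with Vik beside Uma: treat them as a block with 2 internal orders, giving 2 × (6)! = 1440.
Subtracting, 5040 − 1440 = 3600.

3600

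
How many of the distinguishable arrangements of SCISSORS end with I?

210

With the last slot taken by I, it remains to arrange the other 7 letters (SCSSORS).
Those 7 letters have S appearing 4 times, giving (7)!/(4!) = 210.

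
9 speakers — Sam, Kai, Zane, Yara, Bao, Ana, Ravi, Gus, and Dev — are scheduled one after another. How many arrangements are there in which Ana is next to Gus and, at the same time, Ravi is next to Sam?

20160

Treat {Ana,Gus} as one block (2 orders) and {Ravi,Sam} as another (2 orders).
That leaves 7 units to arrange: 2 × 2 × 7! = 4 × 5040 = 20160.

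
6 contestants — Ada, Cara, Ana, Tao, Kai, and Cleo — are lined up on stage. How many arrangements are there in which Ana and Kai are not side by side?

Of the 6! = 720 arrangements, those with Ana and Kai adjacent number 2 × 5! = 240 (treat the pair as a block with 2 internal orders).
So 720 − 240 = 480 arrangements keep them apart.

480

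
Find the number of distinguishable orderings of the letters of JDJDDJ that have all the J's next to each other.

4

Treat the 3 copies of J as a single block. The multiset to arrange is then {JJJ, D, D, D}, 4 items in all.
That gives (4)!/(3!) = 4 arrangements.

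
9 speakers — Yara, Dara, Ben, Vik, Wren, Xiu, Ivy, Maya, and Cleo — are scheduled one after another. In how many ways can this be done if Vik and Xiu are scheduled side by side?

80640

Place the 7 others and the Vik-Xiu pair as 8 objects in a line; the pair has 2 internal arrangements.
So the count is 2·(8)! = 80640.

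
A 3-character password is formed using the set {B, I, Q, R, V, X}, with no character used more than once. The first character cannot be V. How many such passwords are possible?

The first character has 6−1 = 5 choices (anything except V).
The remaining 2 characters are filled from the other 5 symbols without repetition: 5 × 4 = 20.
Total: 5 × 20 = 100.

100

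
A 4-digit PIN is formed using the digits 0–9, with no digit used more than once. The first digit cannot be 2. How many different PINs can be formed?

4536

The first digit has 10−1 = 9 choices (anything except 2).
The remaining 3 digits are filled from the other 9 symbols without repetition: 9 × 8 × 7 = 504.
Total: 9 × 504 = 4536.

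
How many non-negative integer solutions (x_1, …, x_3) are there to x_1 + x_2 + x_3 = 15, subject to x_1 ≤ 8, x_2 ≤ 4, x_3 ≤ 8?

Without the upper bounds there are C(17,2) = 136 ways to split 15 among 3 variables.
Subtract solutions that violate a single cap (substitute x_i' = x_i − (cap_i+1)): x_1 ≥ 9 gives C(8,2) = 28; x_2 ≥ 5 gives C(12,2) = 66; x_3 ≥ 9 gives C(8,2) = 28. Together 122.
Add back pairs where two caps are both exceeded: 3 + 0 + 3 = 6.
By inclusion–exclusion the count is 136 − 122 + 6 = 20.

20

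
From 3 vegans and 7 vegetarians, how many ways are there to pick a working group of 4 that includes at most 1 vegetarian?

Split by how many vegetarians are chosen (0 through 1).
Sum: C(7,0)·C(3,4) + C(7,1)·C(3,3) = 0 + 7 = 7.

7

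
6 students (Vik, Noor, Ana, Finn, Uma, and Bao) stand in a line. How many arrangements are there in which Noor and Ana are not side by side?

Of the 6! = 720 arrangements, those with Noor and Ana adjacent number 2 × 5! = 240 (treat the pair as a block with 2 internal orders).
So 720 − 240 = 480 arrangements keep them apart.

480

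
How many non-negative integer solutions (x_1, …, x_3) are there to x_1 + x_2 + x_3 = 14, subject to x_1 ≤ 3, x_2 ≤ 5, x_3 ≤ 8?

Ignoring the caps, the number of non-negative solutions to x_1+…+x_3 = 14 is C(16,2) = 120.
Subtract solutions that violate a single cap (substitute x_i' = x_i − (cap_i+1)): x_1 ≥ 4 gives C(12,2) = 66; x_2 ≥ 6 gives C(10,2) = 45; x_3 ≥ 9 gives C(7,2) = 21. Together 132.
Add back pairs where two caps are both exceeded: 15 + 3 + 0 = 18.
By inclusion–exclusion the count is 120 − 132 + 18 = 6.

6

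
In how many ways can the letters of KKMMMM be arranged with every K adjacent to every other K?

Treat the 2 copies of K as a single block. The multiset to arrange is then {KK, M, M, M, M}, 5 items in all.
That gives (5)!/(4!) = 5 arrangements.

5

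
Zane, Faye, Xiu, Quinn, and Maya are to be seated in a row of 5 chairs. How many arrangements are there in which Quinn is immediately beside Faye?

48

Treat {Quinn, Faye} as a single unit. There are 4 units to order, and the pair itself can be ordered 2 ways.
So the count is 2·(4)! = 48.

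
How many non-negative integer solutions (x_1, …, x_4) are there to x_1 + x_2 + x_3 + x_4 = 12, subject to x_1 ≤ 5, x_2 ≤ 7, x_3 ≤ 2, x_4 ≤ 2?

By stars and bars, unrestricted non-negative solutions to x_1+…+x_4 = 12 number C(12+3,3) = 455.
Subtract solutions that violate a single cap (substitute x_i' = x_i − (cap_i+1)): x_1 ≥ 6 gives C(9,3) = 84; x_2 ≥ 8 gives C(7,3) = 35; x_3 ≥ 3 gives C(12,3) = 220; x_4 ≥ 3 gives C(12,3) = 220. Together 559.
Add back pairs where two caps are both exceeded: 0 + 20 + 20 + 4 + 4 + 84 = 132.
Subtract triples: 0 + 0 + 1 + 0 = 1.
By inclusion–exclusion the count is 455 − 559 + 132 − 1 = 27.

27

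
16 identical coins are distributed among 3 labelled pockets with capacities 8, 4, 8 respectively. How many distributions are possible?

By stars and bars, unrestricted non-negative solutions to x_1+…+x_3 = 16 number C(16+2,2) = 153.
Subtract solutions that violate a single cap (substitute x_i' = x_i − (cap_i+1)): x_1 ≥ 9 gives C(9,2) = 36; x_2 ≥ 5 gives C(13,2) = 78; x_3 ≥ 9 gives C(9,2) = 36. Together 150.
Add back pairs where two caps are both exceeded: 6 + 0 + 6 = 12.
By inclusion–exclusion the count is 153 − 150 + 12 = 15.

15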